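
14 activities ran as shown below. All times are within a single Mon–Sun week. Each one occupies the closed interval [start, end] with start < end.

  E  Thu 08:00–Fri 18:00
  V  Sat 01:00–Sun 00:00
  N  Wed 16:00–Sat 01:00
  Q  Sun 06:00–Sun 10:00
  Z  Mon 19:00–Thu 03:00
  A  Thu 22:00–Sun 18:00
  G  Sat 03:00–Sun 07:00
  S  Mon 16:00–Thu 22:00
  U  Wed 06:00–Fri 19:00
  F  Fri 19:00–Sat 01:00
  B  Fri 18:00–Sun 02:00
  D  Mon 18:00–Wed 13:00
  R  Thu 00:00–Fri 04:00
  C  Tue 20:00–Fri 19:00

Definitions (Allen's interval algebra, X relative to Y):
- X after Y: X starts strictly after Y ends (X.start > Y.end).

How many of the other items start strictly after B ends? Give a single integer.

Target B = [Fri 18:00, Sun 02:00].
A [Thu 22:00, Sun 18:00] → contains → no.
C [Tue 20:00, Fri 19:00] → overlaps → no.
D [Mon 18:00, Wed 13:00] → before → no.
E [Thu 08:00, Fri 18:00] → meets → no.
F [Fri 19:00, Sat 01:00] → during → no.
G [Sat 03:00, Sun 07:00] → overlapped-by → no.
N [Wed 16:00, Sat 01:00] → overlaps → no.
Q [Sun 06:00, Sun 10:00] → after → counts.
R [Thu 00:00, Fri 04:00] → before → no.
S [Mon 16:00, Thu 22:00] → before → no.
U [Wed 06:00, Fri 19:00] → overlaps → no.
V [Sat 01:00, Sun 00:00] → during → no.
Z [Mon 19:00, Thu 03:00] → before → no.
Total: 1.

1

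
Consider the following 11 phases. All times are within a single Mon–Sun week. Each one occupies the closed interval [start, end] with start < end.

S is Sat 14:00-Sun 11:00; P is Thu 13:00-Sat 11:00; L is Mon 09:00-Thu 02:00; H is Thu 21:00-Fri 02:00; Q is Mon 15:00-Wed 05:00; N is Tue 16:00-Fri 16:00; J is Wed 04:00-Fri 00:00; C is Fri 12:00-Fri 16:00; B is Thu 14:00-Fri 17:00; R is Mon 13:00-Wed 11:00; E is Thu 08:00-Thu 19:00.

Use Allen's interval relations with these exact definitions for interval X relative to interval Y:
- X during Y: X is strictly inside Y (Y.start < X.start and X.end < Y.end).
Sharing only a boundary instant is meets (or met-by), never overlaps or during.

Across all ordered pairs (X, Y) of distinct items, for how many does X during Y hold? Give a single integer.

12

Checking all 110 ordered pairs for relation 'during'; matching pairs in alphabetical order:
(B, P): B during P ✓
(C, B): C during B ✓
(C, P): C during P ✓
(E, J): E during J ✓
(E, N): E during N ✓
(H, B): H during B ✓
(H, N): H during N ✓
(H, P): H during P ✓
(J, N): J during N ✓
(Q, L): Q during L ✓
(Q, R): Q during R ✓
(R, L): R during L ✓
Count: 12.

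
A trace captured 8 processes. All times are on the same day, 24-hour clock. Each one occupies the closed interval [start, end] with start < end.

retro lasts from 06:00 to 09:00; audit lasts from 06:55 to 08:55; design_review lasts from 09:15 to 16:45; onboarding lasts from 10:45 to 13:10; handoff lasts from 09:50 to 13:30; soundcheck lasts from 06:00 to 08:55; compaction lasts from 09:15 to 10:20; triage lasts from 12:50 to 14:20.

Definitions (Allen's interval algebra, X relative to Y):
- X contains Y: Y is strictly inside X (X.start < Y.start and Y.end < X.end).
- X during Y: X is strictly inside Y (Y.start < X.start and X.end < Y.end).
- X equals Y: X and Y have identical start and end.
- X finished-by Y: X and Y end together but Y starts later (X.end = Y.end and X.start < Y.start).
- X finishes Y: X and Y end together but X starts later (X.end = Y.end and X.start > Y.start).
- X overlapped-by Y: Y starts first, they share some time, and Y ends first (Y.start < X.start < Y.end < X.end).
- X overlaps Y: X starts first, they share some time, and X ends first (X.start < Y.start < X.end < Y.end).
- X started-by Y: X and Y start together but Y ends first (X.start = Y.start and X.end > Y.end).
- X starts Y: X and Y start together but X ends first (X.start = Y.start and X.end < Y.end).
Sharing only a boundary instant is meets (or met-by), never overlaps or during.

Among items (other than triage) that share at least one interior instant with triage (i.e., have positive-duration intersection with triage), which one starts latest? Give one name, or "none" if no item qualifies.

onboarding

Target triage = [12:50, 14:20].
audit [06:55, 08:55] → before → excluded.
compaction [09:15, 10:20] → before → excluded.
design_review [09:15, 16:45] → contains → candidate.
handoff [09:50, 13:30] → overlaps → candidate.
onboarding [10:45, 13:10] → overlaps → candidate.
retro [06:00, 09:00] → before → excluded.
soundcheck [06:00, 08:55] → before → excluded.
Among candidates, latest start is 10:45 → onboarding.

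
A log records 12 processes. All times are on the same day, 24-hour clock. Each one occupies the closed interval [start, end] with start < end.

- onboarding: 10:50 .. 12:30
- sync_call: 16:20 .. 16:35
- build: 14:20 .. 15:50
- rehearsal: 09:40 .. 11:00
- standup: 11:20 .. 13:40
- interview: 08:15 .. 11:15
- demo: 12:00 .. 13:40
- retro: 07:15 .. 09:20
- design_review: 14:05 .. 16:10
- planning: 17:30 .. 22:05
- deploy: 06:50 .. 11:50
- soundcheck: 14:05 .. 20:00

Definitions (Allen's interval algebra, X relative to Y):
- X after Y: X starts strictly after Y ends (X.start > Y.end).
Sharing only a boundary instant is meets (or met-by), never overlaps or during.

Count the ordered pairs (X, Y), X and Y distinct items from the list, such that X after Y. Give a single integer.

Checking all 132 ordered pairs for relation 'after'; matching pairs in alphabetical order:
(build, demo): build after demo ✓
(build, deploy): build after deploy ✓
(build, interview): build after interview ✓
(build, onboarding): build after onboarding ✓
(build, rehearsal): build after rehearsal ✓
(build, retro): build after retro ✓
(build, standup): build after standup ✓
(demo, deploy): demo after deploy ✓
(demo, interview): demo after interview ✓
(demo, rehearsal): demo after rehearsal ✓
(demo, retro): demo after retro ✓
(design_review, demo): design_review after demo ✓
(design_review, deploy): design_review after deploy ✓
(design_review, interview): design_review after interview ✓
(design_review, onboarding): design_review after onboarding ✓
(design_review, rehearsal): design_review after rehearsal ✓
(design_review, retro): design_review after retro ✓
(design_review, standup): design_review after standup ✓
(onboarding, retro): onboarding after retro ✓
(planning, build): planning after build ✓
(planning, demo): planning after demo ✓
(planning, deploy): planning after deploy ✓
(planning, design_review): planning after design_review ✓
(planning, interview): planning after interview ✓
... plus 25 further pairs not listed.
Count: 49.

49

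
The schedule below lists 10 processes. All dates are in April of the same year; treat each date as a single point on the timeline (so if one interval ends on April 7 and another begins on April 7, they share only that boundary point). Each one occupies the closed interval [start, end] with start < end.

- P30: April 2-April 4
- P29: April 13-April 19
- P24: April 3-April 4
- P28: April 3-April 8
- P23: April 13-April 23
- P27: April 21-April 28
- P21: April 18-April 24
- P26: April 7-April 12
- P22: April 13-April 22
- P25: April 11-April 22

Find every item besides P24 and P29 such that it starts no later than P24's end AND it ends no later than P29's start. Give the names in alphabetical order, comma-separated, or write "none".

Conditions: its start is no later than P24's end (X.start <= April 4) AND its end is no later than P29's start (X.end <= April 13).
P21: start April 18 <= April 4? ✗; end April 24 <= April 13? ✗ → no.
P22: start April 13 <= April 4? ✗; end April 22 <= April 13? ✗ → no.
P23: start April 13 <= April 4? ✗; end April 23 <= April 13? ✗ → no.
P25: start April 11 <= April 4? ✗; end April 22 <= April 13? ✗ → no.
P26: start April 7 <= April 4? ✗; end April 12 <= April 13? ✓ → no.
P27: start April 21 <= April 4? ✗; end April 28 <= April 13? ✗ → no.
P28: start April 3 <= April 4? ✓; end April 8 <= April 13? ✓ → yes.
P30: start April 2 <= April 4? ✓; end April 4 <= April 13? ✓ → yes.
Result: P28, P30.

P28, P30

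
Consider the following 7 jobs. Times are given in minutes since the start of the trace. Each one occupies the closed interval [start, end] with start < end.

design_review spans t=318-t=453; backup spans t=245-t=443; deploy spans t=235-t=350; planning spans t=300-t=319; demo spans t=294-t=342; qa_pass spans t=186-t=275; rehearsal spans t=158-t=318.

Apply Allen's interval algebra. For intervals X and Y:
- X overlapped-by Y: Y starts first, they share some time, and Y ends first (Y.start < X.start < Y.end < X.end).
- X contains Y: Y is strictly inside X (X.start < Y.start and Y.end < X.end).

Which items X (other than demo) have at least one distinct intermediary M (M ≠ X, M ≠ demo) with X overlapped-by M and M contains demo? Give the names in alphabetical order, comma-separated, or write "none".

Target demo = [t=294, t=342].
Intermediaries M with M contains demo: backup, deploy.
Via backup — items with X overlapped-by backup: design_review.
Via deploy — items with X overlapped-by deploy: backup, design_review.
Union: backup, design_review.

backup, design_review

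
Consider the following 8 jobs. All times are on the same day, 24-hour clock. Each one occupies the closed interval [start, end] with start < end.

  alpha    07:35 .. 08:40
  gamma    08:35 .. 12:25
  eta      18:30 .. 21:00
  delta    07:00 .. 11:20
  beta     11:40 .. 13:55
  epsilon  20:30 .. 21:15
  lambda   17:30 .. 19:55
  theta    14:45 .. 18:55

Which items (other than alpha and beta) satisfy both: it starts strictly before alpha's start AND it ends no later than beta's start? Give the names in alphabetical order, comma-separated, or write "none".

Conditions: its start is strictly before alpha's start (X.start < 07:35) AND its end is no later than beta's start (X.end <= 11:40).
delta: start 07:00 < 07:35? ✓; end 11:20 <= 11:40? ✓ → yes.
epsilon: start 20:30 < 07:35? ✗; end 21:15 <= 11:40? ✗ → no.
eta: start 18:30 < 07:35? ✗; end 21:00 <= 11:40? ✗ → no.
gamma: start 08:35 < 07:35? ✗; end 12:25 <= 11:40? ✗ → no.
lambda: start 17:30 < 07:35? ✗; end 19:55 <= 11:40? ✗ → no.
theta: start 14:45 < 07:35? ✗; end 18:55 <= 11:40? ✗ → no.
Result: delta.

delta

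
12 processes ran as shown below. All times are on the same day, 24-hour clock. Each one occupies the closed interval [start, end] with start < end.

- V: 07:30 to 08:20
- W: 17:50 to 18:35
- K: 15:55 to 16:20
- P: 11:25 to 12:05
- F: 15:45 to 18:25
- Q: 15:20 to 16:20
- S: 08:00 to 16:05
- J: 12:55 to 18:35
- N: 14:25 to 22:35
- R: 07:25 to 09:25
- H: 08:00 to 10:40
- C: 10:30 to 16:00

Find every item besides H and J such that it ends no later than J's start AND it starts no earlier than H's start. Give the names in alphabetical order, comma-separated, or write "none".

P

Conditions: its end is no later than J's start (X.end <= 12:55) AND its start is no earlier than H's start (X.start >= 08:00).
C: end 16:00 <= 12:55? ✗; start 10:30 >= 08:00? ✓ → no.
F: end 18:25 <= 12:55? ✗; start 15:45 >= 08:00? ✓ → no.
K: end 16:20 <= 12:55? ✗; start 15:55 >= 08:00? ✓ → no.
N: end 22:35 <= 12:55? ✗; start 14:25 >= 08:00? ✓ → no.
P: end 12:05 <= 12:55? ✓; start 11:25 >= 08:00? ✓ → yes.
Q: end 16:20 <= 12:55? ✗; start 15:20 >= 08:00? ✓ → no.
R: end 09:25 <= 12:55? ✓; start 07:25 >= 08:00? ✗ → no.
S: end 16:05 <= 12:55? ✗; start 08:00 >= 08:00? ✓ → no.
V: end 08:20 <= 12:55? ✓; start 07:30 >= 08:00? ✗ → no.
W: end 18:35 <= 12:55? ✗; start 17:50 >= 08:00? ✓ → no.
Result: P.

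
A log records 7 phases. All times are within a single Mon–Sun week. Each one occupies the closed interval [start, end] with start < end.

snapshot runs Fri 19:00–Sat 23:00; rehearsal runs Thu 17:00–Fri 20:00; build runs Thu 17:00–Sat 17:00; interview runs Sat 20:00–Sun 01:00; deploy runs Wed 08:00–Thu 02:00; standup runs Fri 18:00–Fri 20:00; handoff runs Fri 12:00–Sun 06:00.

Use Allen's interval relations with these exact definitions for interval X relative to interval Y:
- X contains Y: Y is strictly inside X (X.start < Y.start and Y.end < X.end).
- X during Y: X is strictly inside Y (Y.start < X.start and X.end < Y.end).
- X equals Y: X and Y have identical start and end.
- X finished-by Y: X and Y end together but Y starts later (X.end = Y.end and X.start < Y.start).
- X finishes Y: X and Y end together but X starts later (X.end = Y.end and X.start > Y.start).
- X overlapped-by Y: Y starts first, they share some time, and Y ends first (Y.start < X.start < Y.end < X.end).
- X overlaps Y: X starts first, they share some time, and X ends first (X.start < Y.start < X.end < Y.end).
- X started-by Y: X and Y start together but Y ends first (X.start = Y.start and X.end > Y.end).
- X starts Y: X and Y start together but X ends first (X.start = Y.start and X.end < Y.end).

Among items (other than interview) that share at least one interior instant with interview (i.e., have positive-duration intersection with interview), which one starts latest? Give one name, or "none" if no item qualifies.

Target interview = [Sat 20:00, Sun 01:00].
build [Thu 17:00, Sat 17:00] → before → excluded.
deploy [Wed 08:00, Thu 02:00] → before → excluded.
handoff [Fri 12:00, Sun 06:00] → contains → candidate.
rehearsal [Thu 17:00, Fri 20:00] → before → excluded.
snapshot [Fri 19:00, Sat 23:00] → overlaps → candidate.
standup [Fri 18:00, Fri 20:00] → before → excluded.
Among candidates, latest start is Fri 19:00 → snapshot.

snapshot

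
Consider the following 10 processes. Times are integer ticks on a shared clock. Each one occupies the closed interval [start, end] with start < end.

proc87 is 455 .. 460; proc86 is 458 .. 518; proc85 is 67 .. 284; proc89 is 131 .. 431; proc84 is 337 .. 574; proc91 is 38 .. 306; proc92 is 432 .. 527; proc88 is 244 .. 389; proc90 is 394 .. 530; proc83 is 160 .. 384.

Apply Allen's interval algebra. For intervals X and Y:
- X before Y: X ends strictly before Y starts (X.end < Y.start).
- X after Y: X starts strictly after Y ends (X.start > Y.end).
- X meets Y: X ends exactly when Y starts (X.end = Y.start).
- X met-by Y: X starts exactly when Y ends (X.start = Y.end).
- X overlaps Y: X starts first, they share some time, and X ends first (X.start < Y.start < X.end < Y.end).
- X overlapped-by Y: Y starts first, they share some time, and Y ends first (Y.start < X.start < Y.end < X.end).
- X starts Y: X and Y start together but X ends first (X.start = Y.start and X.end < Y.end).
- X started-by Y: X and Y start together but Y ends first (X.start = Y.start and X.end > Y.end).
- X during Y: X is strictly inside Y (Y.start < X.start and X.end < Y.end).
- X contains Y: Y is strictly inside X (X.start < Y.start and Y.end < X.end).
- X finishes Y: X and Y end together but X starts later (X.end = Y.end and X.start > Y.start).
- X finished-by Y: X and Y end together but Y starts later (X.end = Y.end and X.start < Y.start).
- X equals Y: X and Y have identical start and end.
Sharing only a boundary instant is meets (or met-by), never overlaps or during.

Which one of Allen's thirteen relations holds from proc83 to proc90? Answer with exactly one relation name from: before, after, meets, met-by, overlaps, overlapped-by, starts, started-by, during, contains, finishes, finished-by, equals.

before

proc83 = [160, 384]; proc90 = [394, 530].
Compare endpoints: proc83.start < proc90.start, proc83.start < proc90.end, proc83.end < proc90.start, proc83.end < proc90.end.
That pattern is 'before'.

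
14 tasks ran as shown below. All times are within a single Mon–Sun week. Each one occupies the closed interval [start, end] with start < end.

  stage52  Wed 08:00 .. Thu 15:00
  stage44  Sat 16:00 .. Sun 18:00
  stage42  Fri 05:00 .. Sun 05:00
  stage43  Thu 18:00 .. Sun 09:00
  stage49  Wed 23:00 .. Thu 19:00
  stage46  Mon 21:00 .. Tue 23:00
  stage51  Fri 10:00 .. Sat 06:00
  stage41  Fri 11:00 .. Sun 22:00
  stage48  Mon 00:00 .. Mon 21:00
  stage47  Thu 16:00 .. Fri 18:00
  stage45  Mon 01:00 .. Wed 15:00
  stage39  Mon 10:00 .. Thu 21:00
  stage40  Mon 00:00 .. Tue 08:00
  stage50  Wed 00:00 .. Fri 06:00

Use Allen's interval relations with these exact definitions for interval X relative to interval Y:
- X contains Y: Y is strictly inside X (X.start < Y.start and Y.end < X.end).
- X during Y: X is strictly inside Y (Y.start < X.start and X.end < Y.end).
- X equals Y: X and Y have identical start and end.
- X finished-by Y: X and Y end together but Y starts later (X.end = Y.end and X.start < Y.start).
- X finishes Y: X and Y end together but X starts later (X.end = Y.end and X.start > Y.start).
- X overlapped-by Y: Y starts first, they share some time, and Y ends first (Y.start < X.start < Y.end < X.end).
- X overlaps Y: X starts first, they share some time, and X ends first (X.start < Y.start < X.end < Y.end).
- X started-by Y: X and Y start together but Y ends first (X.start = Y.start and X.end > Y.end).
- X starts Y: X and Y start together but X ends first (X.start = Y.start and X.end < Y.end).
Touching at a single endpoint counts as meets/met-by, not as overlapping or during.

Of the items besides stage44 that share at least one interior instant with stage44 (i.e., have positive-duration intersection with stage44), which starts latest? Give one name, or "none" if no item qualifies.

Target stage44 = [Sat 16:00, Sun 18:00].
stage39 [Mon 10:00, Thu 21:00] → before → excluded.
stage40 [Mon 00:00, Tue 08:00] → before → excluded.
stage41 [Fri 11:00, Sun 22:00] → contains → candidate.
stage42 [Fri 05:00, Sun 05:00] → overlaps → candidate.
stage43 [Thu 18:00, Sun 09:00] → overlaps → candidate.
stage45 [Mon 01:00, Wed 15:00] → before → excluded.
stage46 [Mon 21:00, Tue 23:00] → before → excluded.
stage47 [Thu 16:00, Fri 18:00] → before → excluded.
stage48 [Mon 00:00, Mon 21:00] → before → excluded.
stage49 [Wed 23:00, Thu 19:00] → before → excluded.
stage50 [Wed 00:00, Fri 06:00] → before → excluded.
stage51 [Fri 10:00, Sat 06:00] → before → excluded.
stage52 [Wed 08:00, Thu 15:00] → before → excluded.
Among candidates, latest start is Fri 11:00 → stage41.

stage41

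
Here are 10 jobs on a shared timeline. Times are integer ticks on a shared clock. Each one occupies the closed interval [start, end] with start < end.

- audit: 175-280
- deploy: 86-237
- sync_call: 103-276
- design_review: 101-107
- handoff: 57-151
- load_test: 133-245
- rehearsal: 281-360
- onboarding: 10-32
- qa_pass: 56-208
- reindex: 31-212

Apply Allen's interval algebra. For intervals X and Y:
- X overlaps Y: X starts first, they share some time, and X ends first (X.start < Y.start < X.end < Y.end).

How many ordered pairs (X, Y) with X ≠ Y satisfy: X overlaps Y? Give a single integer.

18

Checking all 90 ordered pairs for relation 'overlaps'; matching pairs in alphabetical order:
(deploy, audit): deploy overlaps audit ✓
(deploy, load_test): deploy overlaps load_test ✓
(deploy, sync_call): deploy overlaps sync_call ✓
(design_review, sync_call): design_review overlaps sync_call ✓
(handoff, deploy): handoff overlaps deploy ✓
(handoff, load_test): handoff overlaps load_test ✓
(handoff, sync_call): handoff overlaps sync_call ✓
(load_test, audit): load_test overlaps audit ✓
(onboarding, reindex): onboarding overlaps reindex ✓
(qa_pass, audit): qa_pass overlaps audit ✓
(qa_pass, deploy): qa_pass overlaps deploy ✓
(qa_pass, load_test): qa_pass overlaps load_test ✓
(qa_pass, sync_call): qa_pass overlaps sync_call ✓
(reindex, audit): reindex overlaps audit ✓
(reindex, deploy): reindex overlaps deploy ✓
(reindex, load_test): reindex overlaps load_test ✓
(reindex, sync_call): reindex overlaps sync_call ✓
(sync_call, audit): sync_call overlaps audit ✓
Count: 18.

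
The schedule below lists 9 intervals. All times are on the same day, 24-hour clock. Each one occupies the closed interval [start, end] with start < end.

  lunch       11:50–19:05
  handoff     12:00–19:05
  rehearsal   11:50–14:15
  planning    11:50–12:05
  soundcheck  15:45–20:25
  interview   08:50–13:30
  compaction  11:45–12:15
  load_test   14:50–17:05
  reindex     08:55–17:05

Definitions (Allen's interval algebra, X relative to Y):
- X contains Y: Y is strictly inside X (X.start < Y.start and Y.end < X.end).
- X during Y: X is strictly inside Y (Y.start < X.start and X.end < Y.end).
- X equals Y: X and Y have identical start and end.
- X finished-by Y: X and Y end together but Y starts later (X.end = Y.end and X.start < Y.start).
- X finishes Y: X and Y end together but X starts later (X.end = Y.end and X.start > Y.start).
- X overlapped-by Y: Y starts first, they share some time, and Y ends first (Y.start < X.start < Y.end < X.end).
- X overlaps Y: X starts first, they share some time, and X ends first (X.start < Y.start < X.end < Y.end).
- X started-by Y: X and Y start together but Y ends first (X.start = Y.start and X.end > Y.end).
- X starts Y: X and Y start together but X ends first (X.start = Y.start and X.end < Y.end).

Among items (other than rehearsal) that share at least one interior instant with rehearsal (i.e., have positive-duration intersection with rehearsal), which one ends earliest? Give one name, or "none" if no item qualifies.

planning

Target rehearsal = [11:50, 14:15].
compaction [11:45, 12:15] → overlaps → candidate.
handoff [12:00, 19:05] → overlapped-by → candidate.
interview [08:50, 13:30] → overlaps → candidate.
load_test [14:50, 17:05] → after → excluded.
lunch [11:50, 19:05] → started-by → candidate.
planning [11:50, 12:05] → starts → candidate.
reindex [08:55, 17:05] → contains → candidate.
soundcheck [15:45, 20:25] → after → excluded.
Among candidates, earliest end is 12:05 → planning.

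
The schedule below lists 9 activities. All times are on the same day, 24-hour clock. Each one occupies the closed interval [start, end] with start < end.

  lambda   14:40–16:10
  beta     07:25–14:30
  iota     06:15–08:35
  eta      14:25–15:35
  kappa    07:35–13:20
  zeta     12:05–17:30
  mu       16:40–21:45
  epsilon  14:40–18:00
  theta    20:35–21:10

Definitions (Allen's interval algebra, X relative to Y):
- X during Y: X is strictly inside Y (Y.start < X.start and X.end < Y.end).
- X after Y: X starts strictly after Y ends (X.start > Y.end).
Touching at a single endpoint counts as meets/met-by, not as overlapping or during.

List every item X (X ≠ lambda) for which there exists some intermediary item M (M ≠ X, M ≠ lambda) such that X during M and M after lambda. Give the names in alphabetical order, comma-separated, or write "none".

Target lambda = [14:40, 16:10].
Intermediaries M with M after lambda: mu, theta.
Via mu — items with X during mu: theta.
Via theta — items with X during theta: none.
Union: theta.

theta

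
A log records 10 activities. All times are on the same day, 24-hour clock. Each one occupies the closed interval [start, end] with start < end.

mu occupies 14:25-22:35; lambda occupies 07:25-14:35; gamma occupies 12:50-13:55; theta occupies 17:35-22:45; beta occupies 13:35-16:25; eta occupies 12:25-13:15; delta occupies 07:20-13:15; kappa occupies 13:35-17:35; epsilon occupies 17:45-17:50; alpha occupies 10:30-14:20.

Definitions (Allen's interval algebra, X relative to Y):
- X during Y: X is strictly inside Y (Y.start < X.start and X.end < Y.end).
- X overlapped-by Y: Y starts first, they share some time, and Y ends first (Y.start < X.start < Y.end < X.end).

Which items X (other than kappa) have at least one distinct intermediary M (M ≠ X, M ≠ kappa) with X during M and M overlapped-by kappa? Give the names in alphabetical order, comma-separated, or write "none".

epsilon

Target kappa = [13:35, 17:35].
Intermediaries M with M overlapped-by kappa: mu.
Via mu — items with X during mu: epsilon.
Union: epsilon.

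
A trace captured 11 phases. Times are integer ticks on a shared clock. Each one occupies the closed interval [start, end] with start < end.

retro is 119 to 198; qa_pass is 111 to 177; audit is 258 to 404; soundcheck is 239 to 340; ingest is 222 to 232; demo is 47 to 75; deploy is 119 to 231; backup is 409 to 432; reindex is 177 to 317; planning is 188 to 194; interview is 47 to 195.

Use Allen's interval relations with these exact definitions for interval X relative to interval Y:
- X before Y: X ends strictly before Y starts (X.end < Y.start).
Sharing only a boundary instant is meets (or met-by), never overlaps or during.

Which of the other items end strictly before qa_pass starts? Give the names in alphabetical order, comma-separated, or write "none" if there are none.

Target qa_pass = [111, 177].
audit [258, 404] → after → no.
backup [409, 432] → after → no.
demo [47, 75] → before → yes.
deploy [119, 231] → overlapped-by → no.
ingest [222, 232] → after → no.
interview [47, 195] → contains → no.
planning [188, 194] → after → no.
reindex [177, 317] → met-by → no.
retro [119, 198] → overlapped-by → no.
soundcheck [239, 340] → after → no.
Result: demo.

demo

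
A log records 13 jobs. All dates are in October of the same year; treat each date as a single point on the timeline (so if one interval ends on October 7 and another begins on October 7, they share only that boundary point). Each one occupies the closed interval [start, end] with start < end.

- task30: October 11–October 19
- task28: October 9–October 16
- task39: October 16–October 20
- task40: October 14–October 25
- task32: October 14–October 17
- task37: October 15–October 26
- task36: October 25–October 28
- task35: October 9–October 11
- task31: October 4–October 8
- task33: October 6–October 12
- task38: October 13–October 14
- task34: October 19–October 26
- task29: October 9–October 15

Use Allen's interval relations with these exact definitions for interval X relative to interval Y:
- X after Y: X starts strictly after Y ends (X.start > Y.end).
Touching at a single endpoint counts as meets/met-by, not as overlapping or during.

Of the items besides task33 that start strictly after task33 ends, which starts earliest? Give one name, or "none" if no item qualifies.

task38

Target task33 = [October 6, October 12].
task28 [October 9, October 16] → overlapped-by → excluded.
task29 [October 9, October 15] → overlapped-by → excluded.
task30 [October 11, October 19] → overlapped-by → excluded.
task31 [October 4, October 8] → overlaps → excluded.
task32 [October 14, October 17] → after → candidate.
task34 [October 19, October 26] → after → candidate.
task35 [October 9, October 11] → during → excluded.
task36 [October 25, October 28] → after → candidate.
task37 [October 15, October 26] → after → candidate.
task38 [October 13, October 14] → after → candidate.
task39 [October 16, October 20] → after → candidate.
task40 [October 14, October 25] → after → candidate.
Among candidates, earliest start is October 13 → task38.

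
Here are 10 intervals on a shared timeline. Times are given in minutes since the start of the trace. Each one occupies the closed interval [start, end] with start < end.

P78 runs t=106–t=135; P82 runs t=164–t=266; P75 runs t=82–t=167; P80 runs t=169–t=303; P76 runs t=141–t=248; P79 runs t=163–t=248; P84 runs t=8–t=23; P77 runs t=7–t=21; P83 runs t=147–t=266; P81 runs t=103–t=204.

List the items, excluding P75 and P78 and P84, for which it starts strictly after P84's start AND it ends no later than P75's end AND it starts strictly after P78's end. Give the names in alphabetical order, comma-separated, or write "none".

none

Conditions: its start is strictly after P84's start (X.start > t=8) AND its end is no later than P75's end (X.end <= t=167) AND its start is strictly after P78's end (X.start > t=135).
P76: start t=141 > t=8? ✓; end t=248 <= t=167? ✗; start t=141 > t=135? ✓ → no.
P77: start t=7 > t=8? ✗; end t=21 <= t=167? ✓; start t=7 > t=135? ✗ → no.
P79: start t=163 > t=8? ✓; end t=248 <= t=167? ✗; start t=163 > t=135? ✓ → no.
P80: start t=169 > t=8? ✓; end t=303 <= t=167? ✗; start t=169 > t=135? ✓ → no.
P81: start t=103 > t=8? ✓; end t=204 <= t=167? ✗; start t=103 > t=135? ✗ → no.
P82: start t=164 > t=8? ✓; end t=266 <= t=167? ✗; start t=164 > t=135? ✓ → no.
P83: start t=147 > t=8? ✓; end t=266 <= t=167? ✗; start t=147 > t=135? ✓ → no.
Result: none.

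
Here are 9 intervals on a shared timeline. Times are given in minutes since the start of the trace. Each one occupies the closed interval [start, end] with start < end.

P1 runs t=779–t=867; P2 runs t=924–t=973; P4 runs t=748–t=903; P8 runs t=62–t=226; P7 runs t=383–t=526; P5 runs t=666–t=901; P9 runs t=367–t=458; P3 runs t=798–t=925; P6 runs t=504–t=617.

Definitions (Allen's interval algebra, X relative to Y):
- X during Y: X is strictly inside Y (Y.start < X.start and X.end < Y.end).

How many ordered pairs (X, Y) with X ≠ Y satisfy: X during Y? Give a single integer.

Checking all 72 ordered pairs for relation 'during'; matching pairs in alphabetical order:
(P1, P4): P1 during P4 ✓
(P1, P5): P1 during P5 ✓
Count: 2.

2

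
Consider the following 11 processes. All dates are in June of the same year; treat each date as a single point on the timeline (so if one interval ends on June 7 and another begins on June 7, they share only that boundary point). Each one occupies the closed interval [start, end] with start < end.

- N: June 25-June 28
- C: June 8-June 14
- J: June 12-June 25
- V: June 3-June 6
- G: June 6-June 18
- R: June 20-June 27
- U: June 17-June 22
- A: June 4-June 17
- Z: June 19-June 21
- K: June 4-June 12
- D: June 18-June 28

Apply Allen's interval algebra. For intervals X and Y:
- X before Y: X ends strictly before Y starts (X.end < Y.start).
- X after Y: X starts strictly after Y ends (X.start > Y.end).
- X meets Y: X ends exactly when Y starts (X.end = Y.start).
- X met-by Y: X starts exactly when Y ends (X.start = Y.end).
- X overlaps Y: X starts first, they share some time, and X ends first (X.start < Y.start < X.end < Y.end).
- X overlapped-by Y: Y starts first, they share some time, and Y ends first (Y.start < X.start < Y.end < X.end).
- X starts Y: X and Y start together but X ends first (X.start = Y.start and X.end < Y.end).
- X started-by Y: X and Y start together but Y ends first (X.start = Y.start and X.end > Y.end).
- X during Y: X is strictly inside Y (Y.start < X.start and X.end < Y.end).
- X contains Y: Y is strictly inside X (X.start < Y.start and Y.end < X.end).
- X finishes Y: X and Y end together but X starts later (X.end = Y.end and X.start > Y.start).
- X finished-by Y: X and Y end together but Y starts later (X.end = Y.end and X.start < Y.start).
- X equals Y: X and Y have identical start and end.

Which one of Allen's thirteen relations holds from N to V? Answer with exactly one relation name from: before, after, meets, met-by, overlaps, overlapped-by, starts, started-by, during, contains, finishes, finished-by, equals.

N = [June 25, June 28]; V = [June 3, June 6].
Compare endpoints: N.start > V.start, N.start > V.end, N.end > V.start, N.end > V.end.
That pattern is 'after'.

after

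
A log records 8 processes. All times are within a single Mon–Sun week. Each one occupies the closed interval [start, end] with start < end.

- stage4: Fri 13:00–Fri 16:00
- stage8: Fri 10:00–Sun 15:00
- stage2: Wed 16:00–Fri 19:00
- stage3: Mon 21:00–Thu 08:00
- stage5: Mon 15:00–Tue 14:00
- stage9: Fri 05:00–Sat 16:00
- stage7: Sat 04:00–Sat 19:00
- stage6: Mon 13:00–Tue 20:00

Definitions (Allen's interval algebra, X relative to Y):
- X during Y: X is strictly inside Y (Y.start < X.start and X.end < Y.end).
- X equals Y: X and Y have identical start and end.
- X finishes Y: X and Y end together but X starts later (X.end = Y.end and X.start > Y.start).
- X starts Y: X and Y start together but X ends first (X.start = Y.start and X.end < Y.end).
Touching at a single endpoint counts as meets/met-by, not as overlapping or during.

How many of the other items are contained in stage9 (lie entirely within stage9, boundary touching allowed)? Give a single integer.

Target stage9 = [Fri 05:00, Sat 16:00].
stage2 [Wed 16:00, Fri 19:00] → overlaps → no.
stage3 [Mon 21:00, Thu 08:00] → before → no.
stage4 [Fri 13:00, Fri 16:00] → during → counts.
stage5 [Mon 15:00, Tue 14:00] → before → no.
stage6 [Mon 13:00, Tue 20:00] → before → no.
stage7 [Sat 04:00, Sat 19:00] → overlapped-by → no.
stage8 [Fri 10:00, Sun 15:00] → overlapped-by → no.
Total: 1.

1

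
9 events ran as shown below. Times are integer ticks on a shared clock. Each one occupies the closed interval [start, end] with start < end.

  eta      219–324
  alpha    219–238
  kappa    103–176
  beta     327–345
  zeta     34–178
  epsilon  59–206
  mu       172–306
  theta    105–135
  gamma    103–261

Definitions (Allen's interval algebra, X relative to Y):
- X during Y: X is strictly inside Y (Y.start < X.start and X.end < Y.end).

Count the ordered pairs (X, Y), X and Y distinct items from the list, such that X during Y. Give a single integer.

Checking all 72 ordered pairs for relation 'during'; matching pairs in alphabetical order:
(alpha, gamma): alpha during gamma ✓
(alpha, mu): alpha during mu ✓
(kappa, epsilon): kappa during epsilon ✓
(kappa, zeta): kappa during zeta ✓
(theta, epsilon): theta during epsilon ✓
(theta, gamma): theta during gamma ✓
(theta, kappa): theta during kappa ✓
(theta, zeta): theta during zeta ✓
Count: 8.

8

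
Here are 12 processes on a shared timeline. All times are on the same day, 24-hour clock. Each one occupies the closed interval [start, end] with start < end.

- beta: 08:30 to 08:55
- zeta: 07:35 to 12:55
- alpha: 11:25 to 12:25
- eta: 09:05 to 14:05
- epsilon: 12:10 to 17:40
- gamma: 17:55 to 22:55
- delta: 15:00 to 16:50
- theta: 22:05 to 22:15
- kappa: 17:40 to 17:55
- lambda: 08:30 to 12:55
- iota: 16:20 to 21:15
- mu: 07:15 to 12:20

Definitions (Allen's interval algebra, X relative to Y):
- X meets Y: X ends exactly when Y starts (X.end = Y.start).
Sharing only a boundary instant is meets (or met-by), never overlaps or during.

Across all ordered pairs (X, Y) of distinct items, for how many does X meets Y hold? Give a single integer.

2

Checking all 132 ordered pairs for relation 'meets'; matching pairs in alphabetical order:
(epsilon, kappa): epsilon meets kappa ✓
(kappa, gamma): kappa meets gamma ✓
Count: 2.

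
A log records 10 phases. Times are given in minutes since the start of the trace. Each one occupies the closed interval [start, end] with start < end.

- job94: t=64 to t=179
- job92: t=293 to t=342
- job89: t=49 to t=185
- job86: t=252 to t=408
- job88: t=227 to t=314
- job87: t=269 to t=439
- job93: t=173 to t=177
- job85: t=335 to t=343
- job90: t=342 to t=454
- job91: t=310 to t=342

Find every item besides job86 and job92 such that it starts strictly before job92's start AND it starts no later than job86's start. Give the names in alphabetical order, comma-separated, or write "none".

Conditions: its start is strictly before job92's start (X.start < t=293) AND its start is no later than job86's start (X.start <= t=252).
job85: start t=335 < t=293? ✗; start t=335 <= t=252? ✗ → no.
job87: start t=269 < t=293? ✓; start t=269 <= t=252? ✗ → no.
job88: start t=227 < t=293? ✓; start t=227 <= t=252? ✓ → yes.
job89: start t=49 < t=293? ✓; start t=49 <= t=252? ✓ → yes.
job90: start t=342 < t=293? ✗; start t=342 <= t=252? ✗ → no.
job91: start t=310 < t=293? ✗; start t=310 <= t=252? ✗ → no.
job93: start t=173 < t=293? ✓; start t=173 <= t=252? ✓ → yes.
job94: start t=64 < t=293? ✓; start t=64 <= t=252? ✓ → yes.
Result: job88, job89, job93, job94.

job88, job89, job93, job94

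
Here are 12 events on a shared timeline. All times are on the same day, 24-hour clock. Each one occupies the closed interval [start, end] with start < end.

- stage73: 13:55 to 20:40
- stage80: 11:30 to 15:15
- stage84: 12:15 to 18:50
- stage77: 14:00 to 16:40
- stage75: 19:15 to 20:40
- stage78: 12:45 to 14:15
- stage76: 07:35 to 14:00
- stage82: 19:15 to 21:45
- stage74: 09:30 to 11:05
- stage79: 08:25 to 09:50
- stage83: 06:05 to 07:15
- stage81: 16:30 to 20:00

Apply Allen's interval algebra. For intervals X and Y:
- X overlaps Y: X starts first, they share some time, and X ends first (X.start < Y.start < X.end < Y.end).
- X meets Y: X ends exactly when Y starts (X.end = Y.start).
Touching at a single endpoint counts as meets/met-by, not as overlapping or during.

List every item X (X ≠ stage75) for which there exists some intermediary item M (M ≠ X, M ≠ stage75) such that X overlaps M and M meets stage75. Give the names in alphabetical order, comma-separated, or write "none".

none

Target stage75 = [19:15, 20:40].
Intermediaries M with M meets stage75: none.
Union: none.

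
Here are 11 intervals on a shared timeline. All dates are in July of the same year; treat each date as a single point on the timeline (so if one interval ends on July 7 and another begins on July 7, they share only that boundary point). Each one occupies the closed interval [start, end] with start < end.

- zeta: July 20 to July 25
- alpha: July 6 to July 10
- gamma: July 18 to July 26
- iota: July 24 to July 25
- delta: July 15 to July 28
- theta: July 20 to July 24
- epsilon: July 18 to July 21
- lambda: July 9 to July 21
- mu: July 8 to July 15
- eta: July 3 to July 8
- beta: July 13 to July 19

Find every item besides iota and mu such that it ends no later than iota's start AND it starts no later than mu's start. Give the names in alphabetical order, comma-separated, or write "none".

Conditions: its end is no later than iota's start (X.end <= July 24) AND its start is no later than mu's start (X.start <= July 8).
alpha: end July 10 <= July 24? ✓; start July 6 <= July 8? ✓ → yes.
beta: end July 19 <= July 24? ✓; start July 13 <= July 8? ✗ → no.
delta: end July 28 <= July 24? ✗; start July 15 <= July 8? ✗ → no.
epsilon: end July 21 <= July 24? ✓; start July 18 <= July 8? ✗ → no.
eta: end July 8 <= July 24? ✓; start July 3 <= July 8? ✓ → yes.
gamma: end July 26 <= July 24? ✗; start July 18 <= July 8? ✗ → no.
lambda: end July 21 <= July 24? ✓; start July 9 <= July 8? ✗ → no.
theta: end July 24 <= July 24? ✓; start July 20 <= July 8? ✗ → no.
zeta: end July 25 <= July 24? ✗; start July 20 <= July 8? ✗ → no.
Result: alpha, eta.

alpha, eta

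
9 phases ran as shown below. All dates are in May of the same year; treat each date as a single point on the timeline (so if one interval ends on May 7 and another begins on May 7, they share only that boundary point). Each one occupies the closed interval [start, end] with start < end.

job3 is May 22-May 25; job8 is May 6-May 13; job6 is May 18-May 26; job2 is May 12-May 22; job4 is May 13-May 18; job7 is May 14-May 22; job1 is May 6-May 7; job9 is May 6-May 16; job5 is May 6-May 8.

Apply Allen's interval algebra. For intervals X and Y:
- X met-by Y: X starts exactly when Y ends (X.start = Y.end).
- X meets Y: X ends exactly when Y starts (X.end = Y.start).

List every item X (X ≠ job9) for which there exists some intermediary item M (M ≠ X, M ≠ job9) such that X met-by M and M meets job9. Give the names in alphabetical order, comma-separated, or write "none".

none

Target job9 = [May 6, May 16].
Intermediaries M with M meets job9: none.
Union: none.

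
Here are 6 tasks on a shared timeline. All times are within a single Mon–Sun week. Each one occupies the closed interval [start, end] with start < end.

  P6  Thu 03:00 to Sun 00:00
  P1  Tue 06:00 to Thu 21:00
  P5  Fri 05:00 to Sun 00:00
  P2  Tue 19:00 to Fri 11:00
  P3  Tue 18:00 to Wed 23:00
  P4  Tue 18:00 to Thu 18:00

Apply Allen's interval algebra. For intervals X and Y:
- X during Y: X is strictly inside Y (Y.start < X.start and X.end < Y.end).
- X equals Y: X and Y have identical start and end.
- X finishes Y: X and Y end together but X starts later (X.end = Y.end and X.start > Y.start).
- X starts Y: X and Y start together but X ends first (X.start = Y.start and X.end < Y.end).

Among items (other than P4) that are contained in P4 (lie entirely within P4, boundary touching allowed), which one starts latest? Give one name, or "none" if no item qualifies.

Target P4 = [Tue 18:00, Thu 18:00].
P1 [Tue 06:00, Thu 21:00] → contains → excluded.
P2 [Tue 19:00, Fri 11:00] → overlapped-by → excluded.
P3 [Tue 18:00, Wed 23:00] → starts → candidate.
P5 [Fri 05:00, Sun 00:00] → after → excluded.
P6 [Thu 03:00, Sun 00:00] → overlapped-by → excluded.
Among candidates, latest start is Tue 18:00 → P3.

P3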